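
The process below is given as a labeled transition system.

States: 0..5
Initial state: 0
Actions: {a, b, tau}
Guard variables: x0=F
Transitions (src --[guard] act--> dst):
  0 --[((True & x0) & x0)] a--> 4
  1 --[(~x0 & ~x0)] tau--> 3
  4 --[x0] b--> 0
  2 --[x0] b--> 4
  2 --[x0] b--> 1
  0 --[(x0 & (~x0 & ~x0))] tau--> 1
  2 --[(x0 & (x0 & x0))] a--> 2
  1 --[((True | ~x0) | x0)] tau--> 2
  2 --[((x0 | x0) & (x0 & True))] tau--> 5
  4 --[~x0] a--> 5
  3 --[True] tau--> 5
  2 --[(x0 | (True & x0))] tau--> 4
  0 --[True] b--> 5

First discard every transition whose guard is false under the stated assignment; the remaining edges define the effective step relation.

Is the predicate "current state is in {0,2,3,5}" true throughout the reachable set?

Inv-set: {0,2,3,5}
Reachable = {0,5}
  0: ✓
  5: ✓

Answer: INVARIANT HOLDS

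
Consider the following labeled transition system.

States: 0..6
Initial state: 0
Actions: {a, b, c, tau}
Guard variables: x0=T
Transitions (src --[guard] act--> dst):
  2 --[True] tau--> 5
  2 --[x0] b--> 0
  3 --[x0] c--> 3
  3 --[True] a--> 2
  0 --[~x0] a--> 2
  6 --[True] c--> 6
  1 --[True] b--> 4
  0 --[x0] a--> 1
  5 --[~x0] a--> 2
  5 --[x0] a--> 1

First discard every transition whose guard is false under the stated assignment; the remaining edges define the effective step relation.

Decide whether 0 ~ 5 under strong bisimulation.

Answer: BISIMILAR

Working:
Refine partition for ~:
  P[0] = {{0,1,2,3,4,5,6}}
  P[1] = {{0,5},{1},{2},{3},{4},{6}}
6 equivalence class(es) (converged in 2)
0∈{0,5}, 5∈{0,5}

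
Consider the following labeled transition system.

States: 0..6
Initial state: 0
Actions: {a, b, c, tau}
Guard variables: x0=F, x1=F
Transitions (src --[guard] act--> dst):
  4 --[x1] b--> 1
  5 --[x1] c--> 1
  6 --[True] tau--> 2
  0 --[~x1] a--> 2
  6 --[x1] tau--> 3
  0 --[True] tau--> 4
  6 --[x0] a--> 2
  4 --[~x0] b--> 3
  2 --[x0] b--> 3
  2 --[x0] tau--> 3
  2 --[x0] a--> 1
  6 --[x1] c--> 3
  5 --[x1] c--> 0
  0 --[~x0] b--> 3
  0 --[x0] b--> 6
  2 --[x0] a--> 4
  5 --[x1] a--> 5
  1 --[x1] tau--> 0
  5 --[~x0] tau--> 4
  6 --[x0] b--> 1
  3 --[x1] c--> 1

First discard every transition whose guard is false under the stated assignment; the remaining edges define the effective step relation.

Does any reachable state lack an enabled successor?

R = {0,2,3,4}
  0: a→2  b→3  tau→4  [3 out]
  2: ∅  [deadlock]
  3: ∅  [deadlock]
  4: b→3  [1 out]
witness 2: a

Answer: DEADLOCK at state 2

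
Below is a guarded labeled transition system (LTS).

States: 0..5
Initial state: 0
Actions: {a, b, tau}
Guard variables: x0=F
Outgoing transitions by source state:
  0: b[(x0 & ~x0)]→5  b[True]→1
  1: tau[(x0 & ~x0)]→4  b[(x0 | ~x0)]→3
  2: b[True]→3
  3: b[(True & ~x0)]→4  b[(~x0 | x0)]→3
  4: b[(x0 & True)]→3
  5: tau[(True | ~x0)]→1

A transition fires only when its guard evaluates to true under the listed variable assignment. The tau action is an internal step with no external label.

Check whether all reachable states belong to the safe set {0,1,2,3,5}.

Inv-set: {0,1,2,3,5}
Reachable = {0,1,3,4}
  0: ok
  1: ok
  3: ok
  4: VIOLATES
reach 4 via b·b·b — violates

Answer: INVARIANT VIOLATED at state 4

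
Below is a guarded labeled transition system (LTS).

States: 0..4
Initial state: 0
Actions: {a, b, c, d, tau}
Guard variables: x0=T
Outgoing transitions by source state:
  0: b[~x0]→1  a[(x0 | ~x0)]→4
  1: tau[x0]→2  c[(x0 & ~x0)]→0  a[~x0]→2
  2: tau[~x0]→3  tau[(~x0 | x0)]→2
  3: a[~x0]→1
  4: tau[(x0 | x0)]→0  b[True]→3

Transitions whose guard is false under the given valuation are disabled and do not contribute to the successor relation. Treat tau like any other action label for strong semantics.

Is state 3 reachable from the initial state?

Answer: REACHABLE

Trace:
After dropping false guards: 5 live edges.
Layer 0: {0}
Layer 1: {4}  total {0,4}
Layer 2: {3}  total {0,3,4}
R = {0,3,4}
trace reaching 3: a·b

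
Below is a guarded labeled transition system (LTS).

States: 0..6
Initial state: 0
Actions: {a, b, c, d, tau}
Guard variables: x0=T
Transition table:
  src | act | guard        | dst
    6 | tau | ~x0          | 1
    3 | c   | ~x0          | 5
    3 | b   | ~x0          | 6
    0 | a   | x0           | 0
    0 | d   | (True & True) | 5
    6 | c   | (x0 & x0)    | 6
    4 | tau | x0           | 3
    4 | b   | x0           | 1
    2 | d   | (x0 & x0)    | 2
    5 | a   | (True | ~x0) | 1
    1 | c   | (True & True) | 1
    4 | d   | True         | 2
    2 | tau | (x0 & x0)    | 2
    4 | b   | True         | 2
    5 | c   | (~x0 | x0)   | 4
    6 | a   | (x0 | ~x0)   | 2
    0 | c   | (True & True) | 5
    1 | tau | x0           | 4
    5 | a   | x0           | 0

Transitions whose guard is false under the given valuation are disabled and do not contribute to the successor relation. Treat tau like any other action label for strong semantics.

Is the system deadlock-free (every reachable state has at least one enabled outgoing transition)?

Answer: DEADLOCK at state 3

Analysis:
R = {0,1,2,3,4,5}
  0: a→0  c→5  d→5  [3 out]
  1: c→1  tau→4  [2 out]
  2: d→2  tau→2  [2 out]
  3: ∅  [no exit]
  4: b→1  b→2  d→2  tau→3  [4 out]
  5: a→0  a→1  c→4  [3 out]
witness 3: d·c·tau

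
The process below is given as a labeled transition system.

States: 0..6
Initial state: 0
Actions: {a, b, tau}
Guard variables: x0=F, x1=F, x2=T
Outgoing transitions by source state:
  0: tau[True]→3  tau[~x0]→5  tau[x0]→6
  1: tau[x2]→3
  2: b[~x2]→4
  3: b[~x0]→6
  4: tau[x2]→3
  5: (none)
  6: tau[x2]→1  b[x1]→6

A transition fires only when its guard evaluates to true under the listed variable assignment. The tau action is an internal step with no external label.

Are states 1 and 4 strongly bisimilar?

Answer: BISIMILAR

Working:
Bisimulation quotient by refinement:
  π0 = {{0,1,2,3,4,5,6}}
  π1 = {{0,1,4,6},{2,5},{3}}
  π2 = {{0},{1,4},{2,5},{3},{6}}
stable after 3 split(s): 5 block(s)
class of 1: {1,4}; class of 4: {1,4}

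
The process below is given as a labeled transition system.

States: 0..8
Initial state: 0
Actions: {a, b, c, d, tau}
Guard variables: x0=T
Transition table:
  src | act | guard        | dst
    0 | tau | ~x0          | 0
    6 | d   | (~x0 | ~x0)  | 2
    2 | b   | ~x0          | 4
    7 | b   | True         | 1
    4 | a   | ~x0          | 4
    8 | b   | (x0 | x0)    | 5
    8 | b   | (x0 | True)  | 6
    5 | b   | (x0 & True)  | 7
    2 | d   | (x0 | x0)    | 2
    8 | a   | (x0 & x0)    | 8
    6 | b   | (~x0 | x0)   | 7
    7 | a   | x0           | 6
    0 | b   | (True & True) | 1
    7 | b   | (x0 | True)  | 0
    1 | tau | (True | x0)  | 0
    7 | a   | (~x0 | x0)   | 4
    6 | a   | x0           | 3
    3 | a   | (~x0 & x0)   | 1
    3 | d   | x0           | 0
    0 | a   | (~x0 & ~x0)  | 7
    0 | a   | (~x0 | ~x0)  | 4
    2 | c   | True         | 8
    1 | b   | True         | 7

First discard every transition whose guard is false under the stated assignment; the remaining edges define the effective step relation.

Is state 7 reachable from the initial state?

Answer: REACHABLE

Analysis:
After dropping false guards: 16 live edges.
Layer 0: {0}
Layer 1: {1}  now seen {0,1}
Layer 2: {7}  now seen {0,1,7}
Layer 3: {4,6}  now seen {0,1,4,6,7}
Layer 4: {3}  now seen {0,1,3,4,6,7}
R = {0,1,3,4,6,7}
trace reaching 7: b·b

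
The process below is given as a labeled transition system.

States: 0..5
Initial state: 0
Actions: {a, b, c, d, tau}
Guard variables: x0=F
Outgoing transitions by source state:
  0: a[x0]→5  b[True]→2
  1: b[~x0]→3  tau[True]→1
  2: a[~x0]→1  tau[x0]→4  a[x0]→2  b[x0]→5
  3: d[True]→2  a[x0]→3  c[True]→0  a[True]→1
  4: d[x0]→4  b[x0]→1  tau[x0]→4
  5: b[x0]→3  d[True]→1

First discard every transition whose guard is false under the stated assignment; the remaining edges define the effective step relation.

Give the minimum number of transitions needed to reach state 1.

BFS to 1:
  Layer 0: {0}
  Layer 1: {2}
  Layer 2: {1}
depth(1)=2, e.g. b·a

Answer: 2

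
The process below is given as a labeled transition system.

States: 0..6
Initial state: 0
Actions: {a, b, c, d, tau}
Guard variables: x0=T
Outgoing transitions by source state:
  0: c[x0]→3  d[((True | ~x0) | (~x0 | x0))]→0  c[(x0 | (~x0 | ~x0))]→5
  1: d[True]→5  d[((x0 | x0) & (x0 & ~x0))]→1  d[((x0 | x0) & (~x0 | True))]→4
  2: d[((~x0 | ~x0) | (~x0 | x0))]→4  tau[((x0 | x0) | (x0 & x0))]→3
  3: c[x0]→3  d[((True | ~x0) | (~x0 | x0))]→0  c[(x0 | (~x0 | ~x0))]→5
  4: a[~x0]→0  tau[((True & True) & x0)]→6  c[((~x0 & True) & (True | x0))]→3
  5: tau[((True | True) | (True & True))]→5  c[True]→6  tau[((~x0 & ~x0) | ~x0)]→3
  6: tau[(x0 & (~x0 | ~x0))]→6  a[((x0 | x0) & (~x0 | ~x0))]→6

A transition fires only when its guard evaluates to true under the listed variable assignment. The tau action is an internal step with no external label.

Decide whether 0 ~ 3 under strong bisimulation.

Answer: BISIMILAR

Trace:
Compute ~ classes (split until stable):
  π0 = {{0,1,2,3,4,5,6}}
  π1 = {{0,3},{1},{2},{4},{5},{6}}
Fixed point at round 2; 6 class(es).
class of 0: {0,3}; class of 3: {0,3}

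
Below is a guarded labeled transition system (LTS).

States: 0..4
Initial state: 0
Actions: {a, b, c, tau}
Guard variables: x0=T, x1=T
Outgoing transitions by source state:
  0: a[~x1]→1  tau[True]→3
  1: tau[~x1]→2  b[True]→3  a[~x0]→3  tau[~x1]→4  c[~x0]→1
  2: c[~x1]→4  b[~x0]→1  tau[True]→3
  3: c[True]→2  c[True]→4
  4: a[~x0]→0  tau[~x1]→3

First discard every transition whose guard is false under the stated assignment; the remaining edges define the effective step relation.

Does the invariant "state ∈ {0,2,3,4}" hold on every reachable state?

Answer: INVARIANT HOLDS

Analysis:
Inv-set: {0,2,3,4}
R = {0,2,3,4}
  0: safe
  2: safe
  3: safe
  4: safe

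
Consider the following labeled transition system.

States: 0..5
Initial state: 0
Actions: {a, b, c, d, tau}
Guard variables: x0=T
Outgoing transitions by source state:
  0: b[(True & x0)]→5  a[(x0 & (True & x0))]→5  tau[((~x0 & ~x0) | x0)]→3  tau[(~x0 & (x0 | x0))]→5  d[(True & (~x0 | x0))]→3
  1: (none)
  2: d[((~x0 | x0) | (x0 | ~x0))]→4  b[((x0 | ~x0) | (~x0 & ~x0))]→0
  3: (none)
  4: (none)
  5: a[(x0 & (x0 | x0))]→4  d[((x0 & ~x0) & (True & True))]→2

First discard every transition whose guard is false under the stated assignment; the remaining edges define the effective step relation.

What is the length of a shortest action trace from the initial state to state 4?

BFS to 4:
  L0 = {0}
  L1 = {3,5}
  L2 = {4}
first hit 4 at d=2 via a·a

Answer: 2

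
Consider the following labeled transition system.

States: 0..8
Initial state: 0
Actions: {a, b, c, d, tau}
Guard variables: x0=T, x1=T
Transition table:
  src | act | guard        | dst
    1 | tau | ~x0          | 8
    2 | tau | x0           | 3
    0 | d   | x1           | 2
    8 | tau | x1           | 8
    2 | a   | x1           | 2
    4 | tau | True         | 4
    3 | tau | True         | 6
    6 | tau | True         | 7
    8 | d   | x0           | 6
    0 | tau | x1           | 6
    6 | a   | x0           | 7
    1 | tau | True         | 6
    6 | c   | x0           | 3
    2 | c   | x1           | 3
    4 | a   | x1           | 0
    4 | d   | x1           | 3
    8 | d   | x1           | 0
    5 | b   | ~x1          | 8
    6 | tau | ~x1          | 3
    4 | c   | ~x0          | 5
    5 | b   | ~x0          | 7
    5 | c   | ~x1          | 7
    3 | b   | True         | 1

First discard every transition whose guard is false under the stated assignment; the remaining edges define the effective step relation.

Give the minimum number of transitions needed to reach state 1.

Answer: 3

Analysis:
Breadth-first toward 1:
  depth 0: {0}
  depth 1: {2,6}
  depth 2: {3,7}
  depth 3: {1}
1 enters at depth 3; path d·c·b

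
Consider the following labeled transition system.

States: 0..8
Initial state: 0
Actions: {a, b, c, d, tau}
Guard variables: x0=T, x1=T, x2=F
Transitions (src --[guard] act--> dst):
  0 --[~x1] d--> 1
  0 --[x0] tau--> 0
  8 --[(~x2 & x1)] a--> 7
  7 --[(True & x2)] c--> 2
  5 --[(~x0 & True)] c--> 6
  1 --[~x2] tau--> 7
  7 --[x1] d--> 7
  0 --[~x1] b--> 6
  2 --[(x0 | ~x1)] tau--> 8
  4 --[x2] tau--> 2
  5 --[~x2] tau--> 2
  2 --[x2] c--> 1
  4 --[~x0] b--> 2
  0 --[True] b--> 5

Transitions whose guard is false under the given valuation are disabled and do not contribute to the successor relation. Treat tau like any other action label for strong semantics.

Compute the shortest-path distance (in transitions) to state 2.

Layered search for 2:
  depth 0: {0}
  depth 1: {5}
  depth 2: {2}
first hit 2 at d=2 via b·tau

Answer: 2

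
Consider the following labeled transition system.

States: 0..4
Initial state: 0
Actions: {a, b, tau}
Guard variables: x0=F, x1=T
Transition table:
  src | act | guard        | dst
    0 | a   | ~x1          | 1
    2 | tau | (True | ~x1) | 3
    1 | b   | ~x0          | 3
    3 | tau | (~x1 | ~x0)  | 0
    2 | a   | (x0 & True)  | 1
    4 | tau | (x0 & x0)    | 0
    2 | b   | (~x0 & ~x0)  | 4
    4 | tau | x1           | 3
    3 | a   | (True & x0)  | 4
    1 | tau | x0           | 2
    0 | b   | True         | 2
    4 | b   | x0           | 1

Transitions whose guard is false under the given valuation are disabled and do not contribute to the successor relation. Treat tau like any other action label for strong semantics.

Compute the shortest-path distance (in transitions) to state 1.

Answer: UNREACHABLE

Working:
Layered search for 1:
  L0 = {0}
  L1 = {2}
  L2 = {3,4}
1 never appears.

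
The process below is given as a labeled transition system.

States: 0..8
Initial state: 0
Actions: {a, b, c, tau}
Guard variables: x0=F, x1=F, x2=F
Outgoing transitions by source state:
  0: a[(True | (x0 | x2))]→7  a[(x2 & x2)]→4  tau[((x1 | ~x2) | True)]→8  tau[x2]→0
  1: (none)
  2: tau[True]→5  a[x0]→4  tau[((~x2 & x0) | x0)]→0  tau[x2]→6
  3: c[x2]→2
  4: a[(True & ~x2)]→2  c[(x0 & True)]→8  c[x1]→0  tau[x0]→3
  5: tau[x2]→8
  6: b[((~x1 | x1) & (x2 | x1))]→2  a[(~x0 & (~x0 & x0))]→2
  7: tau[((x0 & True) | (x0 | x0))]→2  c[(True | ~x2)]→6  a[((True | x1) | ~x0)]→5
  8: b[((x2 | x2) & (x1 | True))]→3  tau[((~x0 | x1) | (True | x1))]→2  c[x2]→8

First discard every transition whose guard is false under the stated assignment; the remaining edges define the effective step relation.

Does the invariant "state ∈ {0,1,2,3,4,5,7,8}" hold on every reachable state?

Answer: INVARIANT VIOLATED at state 6

Working:
Allowed set {0,1,2,3,4,5,7,8}
Reach set: {0,2,5,6,7,8}
  0: ✓
  2: ✓
  5: ✓
  6: outside
  7: ✓
  8: ✓
counterexample path to 6: a·c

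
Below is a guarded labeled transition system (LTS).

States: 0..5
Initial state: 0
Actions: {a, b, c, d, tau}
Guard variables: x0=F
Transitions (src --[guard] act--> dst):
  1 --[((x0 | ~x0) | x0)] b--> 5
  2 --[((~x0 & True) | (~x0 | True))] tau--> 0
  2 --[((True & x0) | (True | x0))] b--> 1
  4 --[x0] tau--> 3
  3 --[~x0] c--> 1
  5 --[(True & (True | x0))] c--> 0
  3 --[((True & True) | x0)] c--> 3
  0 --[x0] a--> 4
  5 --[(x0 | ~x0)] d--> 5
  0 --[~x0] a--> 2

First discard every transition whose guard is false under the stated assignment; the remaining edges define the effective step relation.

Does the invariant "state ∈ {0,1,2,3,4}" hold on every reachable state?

Inv-set: {0,1,2,3,4}
Reach set: {0,1,2,5}
  0: safe
  1: safe
  2: safe
  5: outside
counterexample path to 5: a·b·b

Answer: INVARIANT VIOLATED at state 5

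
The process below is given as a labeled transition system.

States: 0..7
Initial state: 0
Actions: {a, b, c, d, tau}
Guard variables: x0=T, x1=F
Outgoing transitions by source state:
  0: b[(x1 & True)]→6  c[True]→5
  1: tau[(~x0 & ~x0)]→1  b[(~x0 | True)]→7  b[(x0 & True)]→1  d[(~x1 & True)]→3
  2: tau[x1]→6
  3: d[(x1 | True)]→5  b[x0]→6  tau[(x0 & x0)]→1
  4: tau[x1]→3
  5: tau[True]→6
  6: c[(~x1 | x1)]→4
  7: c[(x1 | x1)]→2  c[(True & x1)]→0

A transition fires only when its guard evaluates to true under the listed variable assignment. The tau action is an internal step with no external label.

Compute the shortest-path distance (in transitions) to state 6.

Breadth-first toward 6:
  L0 = {0}
  L1 = {5}
  L2 = {6}
first hit 6 at d=2 via c·tau

Answer: 2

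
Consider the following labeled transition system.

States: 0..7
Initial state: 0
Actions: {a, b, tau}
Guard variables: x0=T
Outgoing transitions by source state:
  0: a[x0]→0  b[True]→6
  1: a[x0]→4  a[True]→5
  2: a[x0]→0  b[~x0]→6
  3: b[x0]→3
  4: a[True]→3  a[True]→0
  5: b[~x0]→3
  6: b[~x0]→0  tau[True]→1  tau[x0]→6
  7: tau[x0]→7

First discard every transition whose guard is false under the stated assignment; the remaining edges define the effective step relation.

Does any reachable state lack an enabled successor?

Reach set: {0,1,3,4,5,6}
  0: a→0  b→6  [2 exit(s)]
  1: a→4  a→5  [2 exit(s)]
  3: b→3  [1 exit(s)]
  4: a→0  a→3  [2 exit(s)]
  5: ∅  [no exit]
  6: tau→1  tau→6  [2 exit(s)]
Path to 5: b·tau·a

Answer: DEADLOCK at state 5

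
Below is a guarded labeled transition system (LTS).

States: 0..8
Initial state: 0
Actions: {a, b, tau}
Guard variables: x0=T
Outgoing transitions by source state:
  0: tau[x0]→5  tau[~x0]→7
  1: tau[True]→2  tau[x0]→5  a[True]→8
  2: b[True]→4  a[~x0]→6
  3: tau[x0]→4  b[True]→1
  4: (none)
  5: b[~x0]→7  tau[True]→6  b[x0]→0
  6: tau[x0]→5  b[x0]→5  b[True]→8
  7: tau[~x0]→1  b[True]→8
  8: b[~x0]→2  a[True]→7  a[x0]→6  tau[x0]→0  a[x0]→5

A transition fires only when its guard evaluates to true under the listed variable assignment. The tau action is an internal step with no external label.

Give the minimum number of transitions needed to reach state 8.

Breadth-first toward 8:
  Layer 0: {0}
  Layer 1: {5}
  Layer 2: {6}
  Layer 3: {8}
first hit 8 at d=3 via tau·tau·b

Answer: 3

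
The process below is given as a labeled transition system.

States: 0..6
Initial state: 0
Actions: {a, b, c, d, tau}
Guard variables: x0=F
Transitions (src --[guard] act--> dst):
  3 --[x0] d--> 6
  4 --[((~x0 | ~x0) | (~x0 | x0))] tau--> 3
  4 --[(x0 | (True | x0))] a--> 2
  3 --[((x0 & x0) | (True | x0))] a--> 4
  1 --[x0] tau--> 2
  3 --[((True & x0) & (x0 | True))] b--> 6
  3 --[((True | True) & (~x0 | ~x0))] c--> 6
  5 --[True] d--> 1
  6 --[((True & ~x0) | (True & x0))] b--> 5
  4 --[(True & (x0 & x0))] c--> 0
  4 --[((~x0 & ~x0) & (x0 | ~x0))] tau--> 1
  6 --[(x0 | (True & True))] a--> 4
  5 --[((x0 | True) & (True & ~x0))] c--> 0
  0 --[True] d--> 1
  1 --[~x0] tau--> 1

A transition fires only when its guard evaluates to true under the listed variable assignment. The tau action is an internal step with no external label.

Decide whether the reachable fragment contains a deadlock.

Answer: DEADLOCK-FREE

Trace:
Reachable = {0,1}
  0: d→1  [1 exit(s)]
  1: tau→1  [1 exit(s)]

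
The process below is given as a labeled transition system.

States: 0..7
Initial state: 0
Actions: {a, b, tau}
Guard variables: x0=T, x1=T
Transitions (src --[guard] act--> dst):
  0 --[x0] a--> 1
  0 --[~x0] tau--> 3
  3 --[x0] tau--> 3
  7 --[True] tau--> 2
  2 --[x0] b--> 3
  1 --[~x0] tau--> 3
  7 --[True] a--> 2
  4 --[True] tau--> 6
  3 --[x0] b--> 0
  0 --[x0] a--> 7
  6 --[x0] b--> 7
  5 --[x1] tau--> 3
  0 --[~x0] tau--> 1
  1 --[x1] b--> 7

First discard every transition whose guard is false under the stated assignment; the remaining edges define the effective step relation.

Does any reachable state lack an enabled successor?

Answer: DEADLOCK-FREE

Trace:
R = {0,1,2,3,7}
  0: a→1  a→7  [2 out]
  1: b→7  [1 out]
  2: b→3  [1 out]
  3: b→0  tau→3  [2 out]
  7: a→2  tau→2  [2 out]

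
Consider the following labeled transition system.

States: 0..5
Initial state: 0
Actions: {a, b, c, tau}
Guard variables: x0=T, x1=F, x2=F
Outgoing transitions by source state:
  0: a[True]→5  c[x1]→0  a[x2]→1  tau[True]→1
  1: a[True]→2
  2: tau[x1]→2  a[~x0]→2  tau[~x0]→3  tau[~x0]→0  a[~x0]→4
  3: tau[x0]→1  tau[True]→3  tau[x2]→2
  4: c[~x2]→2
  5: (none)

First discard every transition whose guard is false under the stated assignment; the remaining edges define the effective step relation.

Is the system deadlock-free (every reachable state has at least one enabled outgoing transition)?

R = {0,1,2,5}
  0: a→5  tau→1  [deg 2]
  1: a→2  [deg 1]
  2: ∅  [deadlock]
  5: ∅  [deadlock]
witness 2: tau·a

Answer: DEADLOCK at state 2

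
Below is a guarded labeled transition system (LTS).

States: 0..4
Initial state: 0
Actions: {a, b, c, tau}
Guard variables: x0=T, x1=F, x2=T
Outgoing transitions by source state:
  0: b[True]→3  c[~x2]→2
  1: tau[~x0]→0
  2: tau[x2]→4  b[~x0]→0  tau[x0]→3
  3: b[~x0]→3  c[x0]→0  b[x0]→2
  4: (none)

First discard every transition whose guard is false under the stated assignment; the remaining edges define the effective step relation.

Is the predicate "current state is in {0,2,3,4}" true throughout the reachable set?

Inv-set: {0,2,3,4}
Reachable = {0,2,3,4}
  0: ✓
  2: ✓
  3: ✓
  4: ✓

Answer: INVARIANT HOLDS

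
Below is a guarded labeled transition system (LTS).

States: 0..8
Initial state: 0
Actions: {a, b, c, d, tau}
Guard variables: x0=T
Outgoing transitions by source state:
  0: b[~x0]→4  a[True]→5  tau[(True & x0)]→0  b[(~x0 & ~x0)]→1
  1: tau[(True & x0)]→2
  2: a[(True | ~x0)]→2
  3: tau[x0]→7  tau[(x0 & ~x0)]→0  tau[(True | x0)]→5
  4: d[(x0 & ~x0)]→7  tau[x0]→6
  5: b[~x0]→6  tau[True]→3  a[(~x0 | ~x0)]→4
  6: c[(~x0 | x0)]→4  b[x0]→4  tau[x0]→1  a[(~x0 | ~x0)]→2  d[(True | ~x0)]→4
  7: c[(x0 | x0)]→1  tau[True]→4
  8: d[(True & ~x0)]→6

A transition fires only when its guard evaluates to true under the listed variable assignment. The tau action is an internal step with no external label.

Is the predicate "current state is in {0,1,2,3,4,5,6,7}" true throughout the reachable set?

Answer: INVARIANT HOLDS

Analysis:
Inv-set: {0,1,2,3,4,5,6,7}
Reachable = {0,1,2,3,4,5,6,7}
  0: ok
  1: ok
  2: ok
  3: ok
  4: ok
  5: ok
  6: ok
  7: ok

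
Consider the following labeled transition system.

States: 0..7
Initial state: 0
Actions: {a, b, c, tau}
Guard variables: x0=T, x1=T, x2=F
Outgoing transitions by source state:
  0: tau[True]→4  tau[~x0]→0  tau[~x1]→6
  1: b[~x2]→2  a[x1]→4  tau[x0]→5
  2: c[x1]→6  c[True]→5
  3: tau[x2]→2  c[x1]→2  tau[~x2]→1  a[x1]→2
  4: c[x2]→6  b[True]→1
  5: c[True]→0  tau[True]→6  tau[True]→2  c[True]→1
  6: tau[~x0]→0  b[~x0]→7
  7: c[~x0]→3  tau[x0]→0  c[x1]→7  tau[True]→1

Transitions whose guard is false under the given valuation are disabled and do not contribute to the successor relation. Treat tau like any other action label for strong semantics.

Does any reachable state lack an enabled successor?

Answer: DEADLOCK at state 6

Working:
Reach set: {0,1,2,4,5,6}
  0: tau→4  [1 out]
  1: a→4  b→2  tau→5  [3 out]
  2: c→5  c→6  [2 out]
  4: b→1  [1 out]
  5: c→0  c→1  tau→2  tau→6  [4 out]
  6: ∅  [no exit]
witness 6: tau·b·b·c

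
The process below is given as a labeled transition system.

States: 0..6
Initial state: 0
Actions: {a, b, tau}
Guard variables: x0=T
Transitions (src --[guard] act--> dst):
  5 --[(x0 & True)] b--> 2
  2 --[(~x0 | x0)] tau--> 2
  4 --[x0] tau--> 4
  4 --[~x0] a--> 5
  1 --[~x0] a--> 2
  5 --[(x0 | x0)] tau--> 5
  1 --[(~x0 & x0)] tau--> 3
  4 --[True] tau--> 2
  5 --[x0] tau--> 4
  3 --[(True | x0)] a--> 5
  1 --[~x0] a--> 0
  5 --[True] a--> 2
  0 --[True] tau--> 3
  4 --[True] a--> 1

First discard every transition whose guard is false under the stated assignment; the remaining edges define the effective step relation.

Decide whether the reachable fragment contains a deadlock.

Reach set: {0,1,2,3,4,5}
  0: tau→3  [1 exit(s)]
  1: ∅  [no exit]
  2: tau→2  [1 exit(s)]
  3: a→5  [1 exit(s)]
  4: a→1  tau→2  tau→4  [3 exit(s)]
  5: a→2  b→2  tau→4  tau→5  [4 exit(s)]
trace reaching 1: tau·a·tau·a

Answer: DEADLOCK at state 1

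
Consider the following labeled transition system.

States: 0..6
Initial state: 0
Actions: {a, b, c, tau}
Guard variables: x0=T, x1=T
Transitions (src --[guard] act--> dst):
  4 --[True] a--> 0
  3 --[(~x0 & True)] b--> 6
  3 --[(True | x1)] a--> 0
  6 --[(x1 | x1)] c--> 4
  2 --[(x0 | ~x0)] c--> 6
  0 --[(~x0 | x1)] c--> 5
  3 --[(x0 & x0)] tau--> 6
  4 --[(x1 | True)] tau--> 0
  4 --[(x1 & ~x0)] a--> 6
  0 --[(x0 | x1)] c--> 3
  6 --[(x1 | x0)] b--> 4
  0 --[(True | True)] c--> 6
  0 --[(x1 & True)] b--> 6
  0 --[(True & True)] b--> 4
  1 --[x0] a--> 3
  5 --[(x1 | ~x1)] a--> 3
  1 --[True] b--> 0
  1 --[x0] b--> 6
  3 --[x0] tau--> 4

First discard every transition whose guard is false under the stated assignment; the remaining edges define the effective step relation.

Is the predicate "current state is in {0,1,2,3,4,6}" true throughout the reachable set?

Safe = {0,1,2,3,4,6}
Reachable = {0,3,4,5,6}
  0: safe
  3: safe
  4: safe
  5: ✗ unsafe
  6: safe
counterexample path to 5: c

Answer: INVARIANT VIOLATED at state 5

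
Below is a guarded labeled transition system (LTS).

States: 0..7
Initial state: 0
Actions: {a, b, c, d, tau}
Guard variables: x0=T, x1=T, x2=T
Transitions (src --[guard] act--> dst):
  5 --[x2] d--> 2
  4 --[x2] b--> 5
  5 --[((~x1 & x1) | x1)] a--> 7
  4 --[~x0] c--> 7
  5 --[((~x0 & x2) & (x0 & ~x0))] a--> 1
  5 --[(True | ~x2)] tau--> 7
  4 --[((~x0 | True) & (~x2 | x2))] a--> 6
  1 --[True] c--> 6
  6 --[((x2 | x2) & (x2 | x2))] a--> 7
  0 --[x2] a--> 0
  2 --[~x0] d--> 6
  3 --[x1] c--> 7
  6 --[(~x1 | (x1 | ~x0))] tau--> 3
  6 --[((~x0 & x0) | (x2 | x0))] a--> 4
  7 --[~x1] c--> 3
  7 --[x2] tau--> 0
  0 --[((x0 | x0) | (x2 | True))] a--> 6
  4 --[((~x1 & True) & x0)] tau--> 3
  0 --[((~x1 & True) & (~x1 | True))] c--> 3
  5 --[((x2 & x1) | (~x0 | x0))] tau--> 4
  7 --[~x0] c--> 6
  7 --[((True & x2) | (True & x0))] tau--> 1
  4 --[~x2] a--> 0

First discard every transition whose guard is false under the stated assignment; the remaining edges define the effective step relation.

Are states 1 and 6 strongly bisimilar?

Refine partition for ~:
  round 0: {{0,1,2,3,4,5,6,7}}
  round 1: {{0},{1,3},{2},{4},{5},{6},{7}}
  round 2: {{0},{1},{2},{3},{4},{5},{6},{7}}
stable after 3 split(s): 8 block(s)
1∈{1}, 6∈{6}

Answer: NOT BISIMILAR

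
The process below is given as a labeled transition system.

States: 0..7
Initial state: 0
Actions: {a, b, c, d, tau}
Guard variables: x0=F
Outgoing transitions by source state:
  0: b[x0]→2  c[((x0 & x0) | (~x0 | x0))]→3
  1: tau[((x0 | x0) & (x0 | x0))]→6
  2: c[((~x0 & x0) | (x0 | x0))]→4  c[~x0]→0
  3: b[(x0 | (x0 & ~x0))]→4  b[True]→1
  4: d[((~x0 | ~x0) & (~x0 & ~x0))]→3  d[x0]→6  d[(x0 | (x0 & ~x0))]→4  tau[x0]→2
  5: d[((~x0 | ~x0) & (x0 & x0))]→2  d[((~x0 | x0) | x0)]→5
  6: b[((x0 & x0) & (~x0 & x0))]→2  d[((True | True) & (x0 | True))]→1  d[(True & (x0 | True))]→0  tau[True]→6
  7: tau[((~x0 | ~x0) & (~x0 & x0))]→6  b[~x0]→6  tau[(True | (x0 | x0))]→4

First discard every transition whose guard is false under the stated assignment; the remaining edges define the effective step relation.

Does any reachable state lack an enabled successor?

Answer: DEADLOCK at state 1

Working:
Reach set: {0,1,3}
  0: c→3  [1 out]
  1: ∅  [deadlock]
  3: b→1  [1 out]
trace reaching 1: c·b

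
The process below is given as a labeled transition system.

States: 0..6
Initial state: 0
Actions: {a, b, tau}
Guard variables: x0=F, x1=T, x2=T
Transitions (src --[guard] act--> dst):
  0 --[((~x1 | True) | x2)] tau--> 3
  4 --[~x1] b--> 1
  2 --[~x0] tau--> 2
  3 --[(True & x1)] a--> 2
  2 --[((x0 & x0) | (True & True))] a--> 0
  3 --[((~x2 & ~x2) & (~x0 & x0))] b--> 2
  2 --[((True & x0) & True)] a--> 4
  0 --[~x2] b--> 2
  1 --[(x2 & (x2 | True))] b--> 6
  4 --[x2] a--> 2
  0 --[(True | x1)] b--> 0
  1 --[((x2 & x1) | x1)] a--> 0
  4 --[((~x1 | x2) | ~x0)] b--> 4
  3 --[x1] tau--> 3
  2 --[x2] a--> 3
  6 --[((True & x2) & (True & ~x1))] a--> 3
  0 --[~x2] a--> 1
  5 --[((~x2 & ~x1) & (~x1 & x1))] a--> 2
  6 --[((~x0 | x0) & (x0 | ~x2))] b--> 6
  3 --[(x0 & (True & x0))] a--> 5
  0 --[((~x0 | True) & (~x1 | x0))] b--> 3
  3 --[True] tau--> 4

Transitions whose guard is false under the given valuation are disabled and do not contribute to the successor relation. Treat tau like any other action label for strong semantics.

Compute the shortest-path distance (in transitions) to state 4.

BFS to 4:
  L0 = {0}
  L1 = {3}
  L2 = {2,4}
depth(4)=2, e.g. tau·tau

Answer: 2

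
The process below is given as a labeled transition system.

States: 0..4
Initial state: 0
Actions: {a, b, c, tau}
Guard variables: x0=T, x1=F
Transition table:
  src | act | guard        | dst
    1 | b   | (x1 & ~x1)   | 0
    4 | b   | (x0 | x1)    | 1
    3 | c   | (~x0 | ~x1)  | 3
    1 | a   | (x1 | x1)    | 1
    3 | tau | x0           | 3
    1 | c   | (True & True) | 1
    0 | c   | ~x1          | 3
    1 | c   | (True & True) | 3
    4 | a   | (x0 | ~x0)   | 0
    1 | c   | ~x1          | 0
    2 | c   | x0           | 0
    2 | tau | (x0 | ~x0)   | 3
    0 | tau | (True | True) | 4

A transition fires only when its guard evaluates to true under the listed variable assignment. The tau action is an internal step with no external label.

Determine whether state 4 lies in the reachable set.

11 transition(s) survive guard evaluation.
Layer 0: {0}
Layer 1: {3,4}  now seen {0,3,4}
Layer 2: {1}  now seen {0,1,3,4}
Reach set: {0,1,3,4}
Path to 4: tau

Answer: REACHABLE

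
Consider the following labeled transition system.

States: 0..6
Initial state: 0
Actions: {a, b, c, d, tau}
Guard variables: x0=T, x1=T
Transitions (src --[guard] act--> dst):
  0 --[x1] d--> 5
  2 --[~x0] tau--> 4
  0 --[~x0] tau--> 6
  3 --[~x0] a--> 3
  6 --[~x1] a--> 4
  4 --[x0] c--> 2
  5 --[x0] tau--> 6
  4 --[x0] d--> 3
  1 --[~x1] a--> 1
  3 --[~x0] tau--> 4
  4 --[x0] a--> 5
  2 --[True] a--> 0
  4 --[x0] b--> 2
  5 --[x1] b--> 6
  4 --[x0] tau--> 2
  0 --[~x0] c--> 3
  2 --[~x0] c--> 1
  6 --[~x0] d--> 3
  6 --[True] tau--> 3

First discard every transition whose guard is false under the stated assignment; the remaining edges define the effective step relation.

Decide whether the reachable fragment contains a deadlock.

Answer: DEADLOCK at state 3

Trace:
Reach set: {0,3,5,6}
  0: d→5  [1 out]
  3: ∅  [deadlock]
  5: b→6  tau→6  [2 out]
  6: tau→3  [1 out]
witness 3: d·tau·tau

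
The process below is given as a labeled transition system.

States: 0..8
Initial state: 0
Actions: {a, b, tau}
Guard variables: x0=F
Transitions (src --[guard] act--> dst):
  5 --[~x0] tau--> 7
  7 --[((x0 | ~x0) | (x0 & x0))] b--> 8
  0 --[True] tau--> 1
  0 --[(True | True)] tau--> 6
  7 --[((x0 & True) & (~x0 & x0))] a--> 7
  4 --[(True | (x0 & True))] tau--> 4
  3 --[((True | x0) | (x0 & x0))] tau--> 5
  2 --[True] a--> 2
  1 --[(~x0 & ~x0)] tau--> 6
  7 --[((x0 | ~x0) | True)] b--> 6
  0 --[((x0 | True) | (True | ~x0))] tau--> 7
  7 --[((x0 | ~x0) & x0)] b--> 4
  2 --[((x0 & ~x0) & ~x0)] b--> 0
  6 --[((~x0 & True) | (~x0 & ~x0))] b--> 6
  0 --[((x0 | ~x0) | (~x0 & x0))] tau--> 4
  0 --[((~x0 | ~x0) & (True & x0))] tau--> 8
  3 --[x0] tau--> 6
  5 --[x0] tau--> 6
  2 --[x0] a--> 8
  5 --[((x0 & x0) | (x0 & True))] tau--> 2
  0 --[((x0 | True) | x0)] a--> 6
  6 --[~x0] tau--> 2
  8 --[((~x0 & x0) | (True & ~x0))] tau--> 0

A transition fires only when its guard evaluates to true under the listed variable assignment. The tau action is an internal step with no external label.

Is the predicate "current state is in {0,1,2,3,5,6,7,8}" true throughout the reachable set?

Safe = {0,1,2,3,5,6,7,8}
R = {0,1,2,4,6,7,8}
  0: safe
  1: safe
  2: safe
  4: outside
  6: safe
  7: safe
  8: safe
witness against invariant: tau → 4

Answer: INVARIANT VIOLATED at state 4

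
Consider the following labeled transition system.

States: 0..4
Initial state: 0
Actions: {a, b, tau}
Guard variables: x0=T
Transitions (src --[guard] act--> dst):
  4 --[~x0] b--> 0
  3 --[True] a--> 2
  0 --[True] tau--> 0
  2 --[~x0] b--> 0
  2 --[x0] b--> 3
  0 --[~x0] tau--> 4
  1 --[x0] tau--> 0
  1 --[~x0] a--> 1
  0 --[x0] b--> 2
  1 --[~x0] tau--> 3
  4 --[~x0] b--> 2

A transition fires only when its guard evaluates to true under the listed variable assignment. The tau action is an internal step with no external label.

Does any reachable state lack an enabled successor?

Answer: DEADLOCK-FREE

Analysis:
R = {0,2,3}
  0: b→2  tau→0  [2 exit(s)]
  2: b→3  [1 exit(s)]
  3: a→2  [1 exit(s)]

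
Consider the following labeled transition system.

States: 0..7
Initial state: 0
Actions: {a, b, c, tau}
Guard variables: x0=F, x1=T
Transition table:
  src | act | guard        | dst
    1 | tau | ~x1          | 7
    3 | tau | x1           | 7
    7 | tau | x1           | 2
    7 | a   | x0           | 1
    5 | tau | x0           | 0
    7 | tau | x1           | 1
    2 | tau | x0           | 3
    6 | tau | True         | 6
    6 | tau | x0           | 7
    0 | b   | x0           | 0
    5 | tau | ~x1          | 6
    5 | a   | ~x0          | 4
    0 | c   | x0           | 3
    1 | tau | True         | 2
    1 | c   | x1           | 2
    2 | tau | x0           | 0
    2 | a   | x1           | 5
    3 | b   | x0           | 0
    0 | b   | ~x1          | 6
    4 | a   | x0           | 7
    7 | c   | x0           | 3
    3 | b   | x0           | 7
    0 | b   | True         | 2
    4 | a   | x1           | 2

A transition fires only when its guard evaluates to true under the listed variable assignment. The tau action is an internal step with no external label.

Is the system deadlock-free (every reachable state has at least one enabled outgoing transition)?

Answer: DEADLOCK-FREE

Analysis:
Reachable = {0,2,4,5}
  0: b→2  [deg 1]
  2: a→5  [deg 1]
  4: a→2  [deg 1]
  5: a→4  [deg 1]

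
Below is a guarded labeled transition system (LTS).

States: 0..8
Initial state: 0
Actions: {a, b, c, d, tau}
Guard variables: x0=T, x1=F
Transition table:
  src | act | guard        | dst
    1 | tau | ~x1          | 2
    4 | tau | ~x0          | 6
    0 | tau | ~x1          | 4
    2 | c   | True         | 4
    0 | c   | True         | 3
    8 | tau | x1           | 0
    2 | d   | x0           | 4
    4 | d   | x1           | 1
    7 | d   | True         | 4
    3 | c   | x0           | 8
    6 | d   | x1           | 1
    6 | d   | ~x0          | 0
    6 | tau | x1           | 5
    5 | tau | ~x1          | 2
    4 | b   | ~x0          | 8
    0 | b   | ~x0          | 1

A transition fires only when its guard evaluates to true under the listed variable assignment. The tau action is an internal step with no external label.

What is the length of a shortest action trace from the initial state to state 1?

BFS to 1:
  depth 0: {0}
  depth 1: {3,4}
  depth 2: {8}
1 never appears.

Answer: UNREACHABLE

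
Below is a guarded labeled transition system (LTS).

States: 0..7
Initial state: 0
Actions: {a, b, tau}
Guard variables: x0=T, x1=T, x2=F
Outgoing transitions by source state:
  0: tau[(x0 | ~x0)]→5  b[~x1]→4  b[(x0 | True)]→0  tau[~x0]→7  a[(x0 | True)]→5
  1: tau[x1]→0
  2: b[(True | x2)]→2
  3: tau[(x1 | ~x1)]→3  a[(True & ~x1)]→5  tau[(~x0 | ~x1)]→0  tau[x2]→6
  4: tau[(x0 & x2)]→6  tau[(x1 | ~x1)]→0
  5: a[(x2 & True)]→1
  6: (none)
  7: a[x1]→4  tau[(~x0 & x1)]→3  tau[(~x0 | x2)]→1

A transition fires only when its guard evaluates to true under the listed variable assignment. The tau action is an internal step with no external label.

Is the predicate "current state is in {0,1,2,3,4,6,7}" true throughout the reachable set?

Answer: INVARIANT VIOLATED at state 5

Trace:
Allowed set {0,1,2,3,4,6,7}
Reach set: {0,5}
  0: ✓
  5: outside
witness against invariant: tau → 5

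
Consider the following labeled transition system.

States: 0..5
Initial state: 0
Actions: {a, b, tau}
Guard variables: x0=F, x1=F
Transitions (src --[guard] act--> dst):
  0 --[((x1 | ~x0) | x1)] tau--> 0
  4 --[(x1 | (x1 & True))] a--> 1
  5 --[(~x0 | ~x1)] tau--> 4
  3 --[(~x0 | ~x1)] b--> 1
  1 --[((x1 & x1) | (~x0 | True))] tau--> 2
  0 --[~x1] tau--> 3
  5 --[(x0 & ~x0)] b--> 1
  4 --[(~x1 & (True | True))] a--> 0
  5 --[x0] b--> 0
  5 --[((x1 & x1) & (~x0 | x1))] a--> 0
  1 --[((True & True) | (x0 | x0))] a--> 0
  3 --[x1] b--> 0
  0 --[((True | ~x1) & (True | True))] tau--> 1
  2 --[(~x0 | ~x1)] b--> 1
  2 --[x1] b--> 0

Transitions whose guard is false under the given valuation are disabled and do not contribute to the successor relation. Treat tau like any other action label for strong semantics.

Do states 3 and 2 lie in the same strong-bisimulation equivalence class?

Answer: BISIMILAR

Trace:
Refine partition for ~:
  round 0: {{0,1,2,3,4,5}}
  round 1: {{0,5},{1},{2,3},{4}}
  round 2: {{0},{1},{2,3},{4},{5}}
5 equivalence class(es) (converged in 3)
class of 3: {2,3}; class of 2: {2,3}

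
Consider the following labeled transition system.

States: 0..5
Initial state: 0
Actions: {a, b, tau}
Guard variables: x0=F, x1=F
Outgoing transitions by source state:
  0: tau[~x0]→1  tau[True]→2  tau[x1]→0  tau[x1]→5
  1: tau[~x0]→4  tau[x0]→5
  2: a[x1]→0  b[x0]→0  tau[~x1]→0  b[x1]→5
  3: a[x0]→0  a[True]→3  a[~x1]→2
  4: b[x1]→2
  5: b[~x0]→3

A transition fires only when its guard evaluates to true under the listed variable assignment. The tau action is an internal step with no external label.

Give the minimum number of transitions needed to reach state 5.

Layered search for 5:
  L0 = {0}
  L1 = {1,2}
  L2 = {4}
5 never appears.

Answer: UNREACHABLE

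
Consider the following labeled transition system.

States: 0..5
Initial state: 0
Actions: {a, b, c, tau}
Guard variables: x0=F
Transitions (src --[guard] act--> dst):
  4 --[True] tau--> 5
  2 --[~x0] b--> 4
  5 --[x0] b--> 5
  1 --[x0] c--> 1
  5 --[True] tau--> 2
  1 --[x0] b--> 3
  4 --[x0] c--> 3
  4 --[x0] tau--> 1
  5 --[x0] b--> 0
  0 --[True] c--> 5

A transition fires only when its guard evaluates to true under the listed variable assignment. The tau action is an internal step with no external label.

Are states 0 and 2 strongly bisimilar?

Answer: NOT BISIMILAR

Working:
Refine partition for ~:
  round 0: {{0,1,2,3,4,5}}
  round 1: {{0},{1,3},{2},{4,5}}
  round 2: {{0},{1,3},{2},{4},{5}}
stable after 3 split(s): 5 block(s)
class of 0: {0}; class of 2: {2}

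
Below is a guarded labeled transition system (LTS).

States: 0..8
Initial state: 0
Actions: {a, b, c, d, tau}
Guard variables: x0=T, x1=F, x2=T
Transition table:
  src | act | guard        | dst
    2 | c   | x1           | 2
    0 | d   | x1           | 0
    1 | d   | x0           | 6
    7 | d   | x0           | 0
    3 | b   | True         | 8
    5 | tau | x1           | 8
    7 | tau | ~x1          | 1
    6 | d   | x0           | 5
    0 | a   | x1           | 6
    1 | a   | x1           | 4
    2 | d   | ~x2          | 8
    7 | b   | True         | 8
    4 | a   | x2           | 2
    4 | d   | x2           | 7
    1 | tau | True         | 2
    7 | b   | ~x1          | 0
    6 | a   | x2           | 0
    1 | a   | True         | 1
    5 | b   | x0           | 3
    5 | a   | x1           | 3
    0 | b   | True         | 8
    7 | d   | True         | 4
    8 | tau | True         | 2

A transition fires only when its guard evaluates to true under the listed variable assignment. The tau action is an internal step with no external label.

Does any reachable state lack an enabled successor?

Answer: DEADLOCK at state 2

Analysis:
Reach set: {0,2,8}
  0: b→8  [1 exit(s)]
  2: ∅  [no exit]
  8: tau→2  [1 exit(s)]
Path to 2: b·tau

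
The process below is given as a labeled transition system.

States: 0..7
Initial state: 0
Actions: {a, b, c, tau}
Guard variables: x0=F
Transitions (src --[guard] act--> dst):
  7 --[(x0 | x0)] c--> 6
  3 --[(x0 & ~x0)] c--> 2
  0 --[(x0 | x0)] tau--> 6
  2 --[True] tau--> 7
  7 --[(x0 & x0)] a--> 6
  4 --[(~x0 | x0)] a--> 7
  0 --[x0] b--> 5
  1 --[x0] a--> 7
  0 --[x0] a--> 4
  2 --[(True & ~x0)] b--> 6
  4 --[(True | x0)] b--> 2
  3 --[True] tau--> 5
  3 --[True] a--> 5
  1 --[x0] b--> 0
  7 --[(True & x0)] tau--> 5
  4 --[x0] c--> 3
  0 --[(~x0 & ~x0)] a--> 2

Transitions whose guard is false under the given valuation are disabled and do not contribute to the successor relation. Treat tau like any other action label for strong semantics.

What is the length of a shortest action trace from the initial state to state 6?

Answer: 2

Working:
Layered search for 6:
  depth 0: {0}
  depth 1: {2}
  depth 2: {6,7}
depth(6)=2, e.g. a·b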